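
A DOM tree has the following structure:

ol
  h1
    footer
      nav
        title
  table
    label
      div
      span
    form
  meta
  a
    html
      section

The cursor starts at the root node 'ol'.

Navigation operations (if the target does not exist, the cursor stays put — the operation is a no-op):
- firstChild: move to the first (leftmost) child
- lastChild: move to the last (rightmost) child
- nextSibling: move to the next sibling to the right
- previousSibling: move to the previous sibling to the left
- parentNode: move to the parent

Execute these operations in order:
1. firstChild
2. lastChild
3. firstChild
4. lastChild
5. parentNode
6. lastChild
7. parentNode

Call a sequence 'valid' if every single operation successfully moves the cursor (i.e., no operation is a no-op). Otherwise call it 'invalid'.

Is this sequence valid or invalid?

Answer: valid

Derivation:
After 1 (firstChild): h1
After 2 (lastChild): footer
After 3 (firstChild): nav
After 4 (lastChild): title
After 5 (parentNode): nav
After 6 (lastChild): title
After 7 (parentNode): nav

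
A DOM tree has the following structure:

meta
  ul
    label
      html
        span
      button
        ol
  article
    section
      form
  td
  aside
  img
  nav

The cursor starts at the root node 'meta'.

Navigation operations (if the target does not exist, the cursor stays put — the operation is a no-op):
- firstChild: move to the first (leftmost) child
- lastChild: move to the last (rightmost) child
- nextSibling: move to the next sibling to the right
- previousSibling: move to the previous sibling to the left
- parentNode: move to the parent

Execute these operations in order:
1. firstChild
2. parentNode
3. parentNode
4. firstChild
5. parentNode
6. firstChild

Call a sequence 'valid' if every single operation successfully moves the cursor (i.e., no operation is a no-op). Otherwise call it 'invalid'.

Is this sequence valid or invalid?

After 1 (firstChild): ul
After 2 (parentNode): meta
After 3 (parentNode): meta (no-op, stayed)
After 4 (firstChild): ul
After 5 (parentNode): meta
After 6 (firstChild): ul

Answer: invalid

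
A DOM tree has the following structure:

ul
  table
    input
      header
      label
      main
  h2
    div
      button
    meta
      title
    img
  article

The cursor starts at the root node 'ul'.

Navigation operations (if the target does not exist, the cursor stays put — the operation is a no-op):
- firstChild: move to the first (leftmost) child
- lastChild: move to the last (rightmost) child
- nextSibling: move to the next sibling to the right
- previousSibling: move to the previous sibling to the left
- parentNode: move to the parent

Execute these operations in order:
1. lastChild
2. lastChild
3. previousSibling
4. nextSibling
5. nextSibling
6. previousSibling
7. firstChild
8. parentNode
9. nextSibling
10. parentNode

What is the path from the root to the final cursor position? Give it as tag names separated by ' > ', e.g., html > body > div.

After 1 (lastChild): article
After 2 (lastChild): article (no-op, stayed)
After 3 (previousSibling): h2
After 4 (nextSibling): article
After 5 (nextSibling): article (no-op, stayed)
After 6 (previousSibling): h2
After 7 (firstChild): div
After 8 (parentNode): h2
After 9 (nextSibling): article
After 10 (parentNode): ul

Answer: ul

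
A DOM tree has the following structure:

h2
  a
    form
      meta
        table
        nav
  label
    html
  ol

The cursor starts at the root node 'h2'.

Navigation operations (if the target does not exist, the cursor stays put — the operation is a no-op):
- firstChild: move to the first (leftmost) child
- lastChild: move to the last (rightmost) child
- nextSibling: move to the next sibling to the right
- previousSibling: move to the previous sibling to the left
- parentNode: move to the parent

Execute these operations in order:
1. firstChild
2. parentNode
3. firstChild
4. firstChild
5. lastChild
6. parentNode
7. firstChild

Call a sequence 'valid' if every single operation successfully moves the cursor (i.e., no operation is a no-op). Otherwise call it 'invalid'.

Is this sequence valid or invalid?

Answer: valid

Derivation:
After 1 (firstChild): a
After 2 (parentNode): h2
After 3 (firstChild): a
After 4 (firstChild): form
After 5 (lastChild): meta
After 6 (parentNode): form
After 7 (firstChild): meta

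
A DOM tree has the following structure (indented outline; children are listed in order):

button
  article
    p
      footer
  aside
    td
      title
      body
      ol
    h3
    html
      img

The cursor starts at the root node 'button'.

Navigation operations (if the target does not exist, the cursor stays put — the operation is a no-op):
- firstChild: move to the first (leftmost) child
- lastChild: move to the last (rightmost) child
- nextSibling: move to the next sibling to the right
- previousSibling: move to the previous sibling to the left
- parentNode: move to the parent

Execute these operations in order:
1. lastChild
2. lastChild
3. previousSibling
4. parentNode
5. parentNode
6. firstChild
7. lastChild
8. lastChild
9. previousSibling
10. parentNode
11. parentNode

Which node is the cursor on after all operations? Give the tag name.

After 1 (lastChild): aside
After 2 (lastChild): html
After 3 (previousSibling): h3
After 4 (parentNode): aside
After 5 (parentNode): button
After 6 (firstChild): article
After 7 (lastChild): p
After 8 (lastChild): footer
After 9 (previousSibling): footer (no-op, stayed)
After 10 (parentNode): p
After 11 (parentNode): article

Answer: article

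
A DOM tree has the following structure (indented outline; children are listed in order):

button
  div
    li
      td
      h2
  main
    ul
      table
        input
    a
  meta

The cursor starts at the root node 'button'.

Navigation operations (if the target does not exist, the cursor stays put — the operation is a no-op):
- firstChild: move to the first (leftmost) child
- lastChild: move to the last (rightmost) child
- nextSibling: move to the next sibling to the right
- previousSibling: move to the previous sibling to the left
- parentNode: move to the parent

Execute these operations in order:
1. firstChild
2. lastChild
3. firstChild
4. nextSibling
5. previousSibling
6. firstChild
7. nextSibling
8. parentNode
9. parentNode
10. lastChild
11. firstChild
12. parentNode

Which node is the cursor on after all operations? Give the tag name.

Answer: li

Derivation:
After 1 (firstChild): div
After 2 (lastChild): li
After 3 (firstChild): td
After 4 (nextSibling): h2
After 5 (previousSibling): td
After 6 (firstChild): td (no-op, stayed)
After 7 (nextSibling): h2
After 8 (parentNode): li
After 9 (parentNode): div
After 10 (lastChild): li
After 11 (firstChild): td
After 12 (parentNode): li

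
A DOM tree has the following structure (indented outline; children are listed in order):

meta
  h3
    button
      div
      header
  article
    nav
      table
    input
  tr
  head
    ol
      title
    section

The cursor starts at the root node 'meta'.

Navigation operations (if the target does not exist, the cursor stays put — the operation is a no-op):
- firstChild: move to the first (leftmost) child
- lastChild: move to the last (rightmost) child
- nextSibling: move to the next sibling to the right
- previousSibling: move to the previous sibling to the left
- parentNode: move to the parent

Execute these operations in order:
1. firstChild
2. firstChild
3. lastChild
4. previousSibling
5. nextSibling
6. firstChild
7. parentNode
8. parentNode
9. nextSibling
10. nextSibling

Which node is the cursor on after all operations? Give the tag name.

Answer: tr

Derivation:
After 1 (firstChild): h3
After 2 (firstChild): button
After 3 (lastChild): header
After 4 (previousSibling): div
After 5 (nextSibling): header
After 6 (firstChild): header (no-op, stayed)
After 7 (parentNode): button
After 8 (parentNode): h3
After 9 (nextSibling): article
After 10 (nextSibling): tr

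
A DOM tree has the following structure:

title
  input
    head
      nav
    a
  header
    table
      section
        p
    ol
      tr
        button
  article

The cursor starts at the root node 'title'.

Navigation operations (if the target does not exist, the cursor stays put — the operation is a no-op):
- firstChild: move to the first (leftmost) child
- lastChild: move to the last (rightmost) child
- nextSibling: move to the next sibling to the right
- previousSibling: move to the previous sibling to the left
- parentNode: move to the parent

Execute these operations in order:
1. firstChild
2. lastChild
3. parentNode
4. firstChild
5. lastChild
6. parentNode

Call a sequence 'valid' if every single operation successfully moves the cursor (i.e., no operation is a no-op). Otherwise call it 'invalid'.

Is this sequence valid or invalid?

Answer: valid

Derivation:
After 1 (firstChild): input
After 2 (lastChild): a
After 3 (parentNode): input
After 4 (firstChild): head
After 5 (lastChild): nav
After 6 (parentNode): head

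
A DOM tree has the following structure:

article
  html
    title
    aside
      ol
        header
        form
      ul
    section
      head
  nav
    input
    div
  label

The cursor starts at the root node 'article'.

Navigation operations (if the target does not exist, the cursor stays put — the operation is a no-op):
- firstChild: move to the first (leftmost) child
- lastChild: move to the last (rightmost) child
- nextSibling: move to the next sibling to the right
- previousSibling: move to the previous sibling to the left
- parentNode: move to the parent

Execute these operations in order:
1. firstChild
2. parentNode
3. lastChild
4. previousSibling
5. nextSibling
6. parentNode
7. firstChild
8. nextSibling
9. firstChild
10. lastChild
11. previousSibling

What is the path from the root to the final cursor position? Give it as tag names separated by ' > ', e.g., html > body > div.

Answer: article > nav > input

Derivation:
After 1 (firstChild): html
After 2 (parentNode): article
After 3 (lastChild): label
After 4 (previousSibling): nav
After 5 (nextSibling): label
After 6 (parentNode): article
After 7 (firstChild): html
After 8 (nextSibling): nav
After 9 (firstChild): input
After 10 (lastChild): input (no-op, stayed)
After 11 (previousSibling): input (no-op, stayed)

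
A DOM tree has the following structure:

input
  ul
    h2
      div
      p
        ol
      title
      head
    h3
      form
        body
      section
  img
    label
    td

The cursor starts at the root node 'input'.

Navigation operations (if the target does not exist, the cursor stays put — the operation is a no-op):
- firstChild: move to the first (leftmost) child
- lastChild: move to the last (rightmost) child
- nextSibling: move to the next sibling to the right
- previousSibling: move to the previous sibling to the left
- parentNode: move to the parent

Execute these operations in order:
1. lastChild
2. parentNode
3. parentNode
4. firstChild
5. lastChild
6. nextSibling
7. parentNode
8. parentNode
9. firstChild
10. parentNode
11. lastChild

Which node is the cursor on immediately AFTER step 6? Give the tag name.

Answer: h3

Derivation:
After 1 (lastChild): img
After 2 (parentNode): input
After 3 (parentNode): input (no-op, stayed)
After 4 (firstChild): ul
After 5 (lastChild): h3
After 6 (nextSibling): h3 (no-op, stayed)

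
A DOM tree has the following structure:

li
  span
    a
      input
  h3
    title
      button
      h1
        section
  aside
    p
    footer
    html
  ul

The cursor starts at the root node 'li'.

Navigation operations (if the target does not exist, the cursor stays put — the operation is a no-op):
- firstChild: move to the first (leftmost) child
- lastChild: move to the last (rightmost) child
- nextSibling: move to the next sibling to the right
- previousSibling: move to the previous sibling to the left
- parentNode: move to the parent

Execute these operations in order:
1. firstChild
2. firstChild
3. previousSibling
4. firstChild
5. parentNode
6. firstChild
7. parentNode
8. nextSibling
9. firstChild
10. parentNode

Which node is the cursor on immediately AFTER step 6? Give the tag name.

After 1 (firstChild): span
After 2 (firstChild): a
After 3 (previousSibling): a (no-op, stayed)
After 4 (firstChild): input
After 5 (parentNode): a
After 6 (firstChild): input

Answer: input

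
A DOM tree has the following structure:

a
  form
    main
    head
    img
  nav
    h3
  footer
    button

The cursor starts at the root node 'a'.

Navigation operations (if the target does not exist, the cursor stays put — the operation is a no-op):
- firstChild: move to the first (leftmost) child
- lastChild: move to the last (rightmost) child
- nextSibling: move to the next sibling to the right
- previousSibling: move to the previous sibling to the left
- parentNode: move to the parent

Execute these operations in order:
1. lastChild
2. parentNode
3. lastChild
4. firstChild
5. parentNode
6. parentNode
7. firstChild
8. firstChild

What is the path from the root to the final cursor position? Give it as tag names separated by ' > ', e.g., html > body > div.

Answer: a > form > main

Derivation:
After 1 (lastChild): footer
After 2 (parentNode): a
After 3 (lastChild): footer
After 4 (firstChild): button
After 5 (parentNode): footer
After 6 (parentNode): a
After 7 (firstChild): form
After 8 (firstChild): main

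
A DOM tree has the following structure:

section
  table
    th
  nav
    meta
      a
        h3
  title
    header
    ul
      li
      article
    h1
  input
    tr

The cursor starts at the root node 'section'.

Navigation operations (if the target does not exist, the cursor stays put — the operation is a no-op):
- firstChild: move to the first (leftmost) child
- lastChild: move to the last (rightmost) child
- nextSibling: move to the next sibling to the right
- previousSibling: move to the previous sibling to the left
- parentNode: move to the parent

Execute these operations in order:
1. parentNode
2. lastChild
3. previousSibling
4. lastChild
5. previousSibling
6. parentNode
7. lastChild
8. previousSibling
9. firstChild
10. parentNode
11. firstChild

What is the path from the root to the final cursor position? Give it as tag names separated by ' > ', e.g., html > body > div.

After 1 (parentNode): section (no-op, stayed)
After 2 (lastChild): input
After 3 (previousSibling): title
After 4 (lastChild): h1
After 5 (previousSibling): ul
After 6 (parentNode): title
After 7 (lastChild): h1
After 8 (previousSibling): ul
After 9 (firstChild): li
After 10 (parentNode): ul
After 11 (firstChild): li

Answer: section > title > ul > li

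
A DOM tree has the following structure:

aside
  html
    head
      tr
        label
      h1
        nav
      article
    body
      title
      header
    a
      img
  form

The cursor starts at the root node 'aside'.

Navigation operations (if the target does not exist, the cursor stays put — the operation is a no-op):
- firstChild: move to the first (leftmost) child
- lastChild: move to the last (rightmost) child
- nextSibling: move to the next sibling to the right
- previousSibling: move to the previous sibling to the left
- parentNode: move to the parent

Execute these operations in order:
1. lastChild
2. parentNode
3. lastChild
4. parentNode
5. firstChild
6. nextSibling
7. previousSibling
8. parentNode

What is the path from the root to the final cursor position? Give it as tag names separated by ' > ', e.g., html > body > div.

Answer: aside

Derivation:
After 1 (lastChild): form
After 2 (parentNode): aside
After 3 (lastChild): form
After 4 (parentNode): aside
After 5 (firstChild): html
After 6 (nextSibling): form
After 7 (previousSibling): html
After 8 (parentNode): aside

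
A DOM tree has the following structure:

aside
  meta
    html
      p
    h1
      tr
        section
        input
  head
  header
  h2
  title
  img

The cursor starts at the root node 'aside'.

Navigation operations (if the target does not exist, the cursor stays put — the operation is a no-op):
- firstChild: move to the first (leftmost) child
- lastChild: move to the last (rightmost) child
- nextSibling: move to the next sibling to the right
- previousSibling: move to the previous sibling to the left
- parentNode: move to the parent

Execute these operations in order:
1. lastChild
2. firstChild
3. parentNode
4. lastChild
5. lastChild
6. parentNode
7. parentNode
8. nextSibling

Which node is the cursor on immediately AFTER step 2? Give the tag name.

After 1 (lastChild): img
After 2 (firstChild): img (no-op, stayed)

Answer: img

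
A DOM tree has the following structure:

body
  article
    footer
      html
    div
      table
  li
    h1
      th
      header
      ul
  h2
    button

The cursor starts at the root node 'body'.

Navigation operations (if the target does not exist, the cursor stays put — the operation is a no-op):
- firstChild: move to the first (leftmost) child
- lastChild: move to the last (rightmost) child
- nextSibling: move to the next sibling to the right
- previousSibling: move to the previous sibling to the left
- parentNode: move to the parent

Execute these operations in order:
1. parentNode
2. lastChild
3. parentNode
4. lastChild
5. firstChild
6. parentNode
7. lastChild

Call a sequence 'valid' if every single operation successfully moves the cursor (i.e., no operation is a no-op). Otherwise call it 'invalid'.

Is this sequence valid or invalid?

After 1 (parentNode): body (no-op, stayed)
After 2 (lastChild): h2
After 3 (parentNode): body
After 4 (lastChild): h2
After 5 (firstChild): button
After 6 (parentNode): h2
After 7 (lastChild): button

Answer: invalid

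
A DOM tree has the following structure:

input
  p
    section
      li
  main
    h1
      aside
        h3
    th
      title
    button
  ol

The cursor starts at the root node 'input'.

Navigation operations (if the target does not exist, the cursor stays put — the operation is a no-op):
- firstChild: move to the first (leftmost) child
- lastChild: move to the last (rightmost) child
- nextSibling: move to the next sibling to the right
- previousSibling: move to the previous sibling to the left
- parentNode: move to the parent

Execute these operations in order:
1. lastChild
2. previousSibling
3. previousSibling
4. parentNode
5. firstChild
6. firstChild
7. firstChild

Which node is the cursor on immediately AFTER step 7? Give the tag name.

After 1 (lastChild): ol
After 2 (previousSibling): main
After 3 (previousSibling): p
After 4 (parentNode): input
After 5 (firstChild): p
After 6 (firstChild): section
After 7 (firstChild): li

Answer: li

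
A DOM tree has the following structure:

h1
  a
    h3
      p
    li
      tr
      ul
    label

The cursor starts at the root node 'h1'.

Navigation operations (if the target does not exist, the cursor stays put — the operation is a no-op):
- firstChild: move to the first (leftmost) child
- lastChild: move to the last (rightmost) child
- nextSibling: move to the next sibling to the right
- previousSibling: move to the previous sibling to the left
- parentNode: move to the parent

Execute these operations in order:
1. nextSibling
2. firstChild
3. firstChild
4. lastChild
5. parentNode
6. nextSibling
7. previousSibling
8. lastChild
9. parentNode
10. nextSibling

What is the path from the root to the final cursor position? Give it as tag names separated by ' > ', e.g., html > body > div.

After 1 (nextSibling): h1 (no-op, stayed)
After 2 (firstChild): a
After 3 (firstChild): h3
After 4 (lastChild): p
After 5 (parentNode): h3
After 6 (nextSibling): li
After 7 (previousSibling): h3
After 8 (lastChild): p
After 9 (parentNode): h3
After 10 (nextSibling): li

Answer: h1 > a > li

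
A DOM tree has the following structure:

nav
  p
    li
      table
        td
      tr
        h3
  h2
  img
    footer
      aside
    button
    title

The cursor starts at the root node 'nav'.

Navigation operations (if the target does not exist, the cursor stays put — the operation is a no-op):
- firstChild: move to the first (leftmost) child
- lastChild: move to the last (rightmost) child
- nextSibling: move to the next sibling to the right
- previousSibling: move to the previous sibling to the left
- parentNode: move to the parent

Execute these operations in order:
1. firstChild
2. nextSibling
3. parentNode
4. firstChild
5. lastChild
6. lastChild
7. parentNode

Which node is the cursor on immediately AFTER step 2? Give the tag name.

After 1 (firstChild): p
After 2 (nextSibling): h2

Answer: h2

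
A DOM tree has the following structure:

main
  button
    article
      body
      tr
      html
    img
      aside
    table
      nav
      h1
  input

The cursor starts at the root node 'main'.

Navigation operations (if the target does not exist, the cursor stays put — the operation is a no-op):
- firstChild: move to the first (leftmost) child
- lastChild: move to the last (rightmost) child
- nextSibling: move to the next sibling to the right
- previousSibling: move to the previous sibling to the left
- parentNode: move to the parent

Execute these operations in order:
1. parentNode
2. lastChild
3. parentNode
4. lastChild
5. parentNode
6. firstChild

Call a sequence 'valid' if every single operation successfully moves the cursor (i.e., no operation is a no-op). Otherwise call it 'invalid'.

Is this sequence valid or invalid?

After 1 (parentNode): main (no-op, stayed)
After 2 (lastChild): input
After 3 (parentNode): main
After 4 (lastChild): input
After 5 (parentNode): main
After 6 (firstChild): button

Answer: invalid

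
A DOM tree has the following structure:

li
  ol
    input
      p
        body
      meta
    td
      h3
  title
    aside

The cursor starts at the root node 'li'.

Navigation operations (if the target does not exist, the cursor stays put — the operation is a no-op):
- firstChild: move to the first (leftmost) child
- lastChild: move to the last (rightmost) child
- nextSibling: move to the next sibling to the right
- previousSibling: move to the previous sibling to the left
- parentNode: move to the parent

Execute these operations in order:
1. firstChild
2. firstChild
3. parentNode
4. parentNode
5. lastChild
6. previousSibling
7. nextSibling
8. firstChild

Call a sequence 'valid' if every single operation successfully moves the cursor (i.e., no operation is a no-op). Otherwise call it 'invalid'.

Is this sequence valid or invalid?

Answer: valid

Derivation:
After 1 (firstChild): ol
After 2 (firstChild): input
After 3 (parentNode): ol
After 4 (parentNode): li
After 5 (lastChild): title
After 6 (previousSibling): ol
After 7 (nextSibling): title
After 8 (firstChild): aside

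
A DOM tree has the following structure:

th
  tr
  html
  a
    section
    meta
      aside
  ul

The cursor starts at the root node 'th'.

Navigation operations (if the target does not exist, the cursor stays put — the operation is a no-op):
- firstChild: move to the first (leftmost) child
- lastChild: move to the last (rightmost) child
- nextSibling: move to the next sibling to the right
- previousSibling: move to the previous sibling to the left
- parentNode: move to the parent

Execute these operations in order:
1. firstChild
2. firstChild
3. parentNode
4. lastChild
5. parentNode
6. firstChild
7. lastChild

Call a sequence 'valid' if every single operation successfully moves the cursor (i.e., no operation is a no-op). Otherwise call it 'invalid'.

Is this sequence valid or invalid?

Answer: invalid

Derivation:
After 1 (firstChild): tr
After 2 (firstChild): tr (no-op, stayed)
After 3 (parentNode): th
After 4 (lastChild): ul
After 5 (parentNode): th
After 6 (firstChild): tr
After 7 (lastChild): tr (no-op, stayed)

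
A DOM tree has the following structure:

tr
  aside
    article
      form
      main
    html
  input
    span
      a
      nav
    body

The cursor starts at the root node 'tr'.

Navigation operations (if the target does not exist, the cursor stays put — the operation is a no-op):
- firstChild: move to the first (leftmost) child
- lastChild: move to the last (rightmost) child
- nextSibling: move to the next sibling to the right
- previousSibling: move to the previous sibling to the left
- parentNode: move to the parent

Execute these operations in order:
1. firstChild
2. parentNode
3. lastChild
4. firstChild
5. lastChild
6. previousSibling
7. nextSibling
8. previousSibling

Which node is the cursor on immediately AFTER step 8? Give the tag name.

Answer: a

Derivation:
After 1 (firstChild): aside
After 2 (parentNode): tr
After 3 (lastChild): input
After 4 (firstChild): span
After 5 (lastChild): nav
After 6 (previousSibling): a
After 7 (nextSibling): nav
After 8 (previousSibling): a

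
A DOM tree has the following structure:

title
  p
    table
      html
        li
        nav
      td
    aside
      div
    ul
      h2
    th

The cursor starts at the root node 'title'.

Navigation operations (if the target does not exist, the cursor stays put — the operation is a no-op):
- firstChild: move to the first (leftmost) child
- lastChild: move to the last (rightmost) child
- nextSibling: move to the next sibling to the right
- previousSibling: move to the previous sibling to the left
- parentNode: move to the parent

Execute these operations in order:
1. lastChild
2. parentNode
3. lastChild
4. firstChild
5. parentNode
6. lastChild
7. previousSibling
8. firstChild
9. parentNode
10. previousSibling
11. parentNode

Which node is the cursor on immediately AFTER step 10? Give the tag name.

Answer: aside

Derivation:
After 1 (lastChild): p
After 2 (parentNode): title
After 3 (lastChild): p
After 4 (firstChild): table
After 5 (parentNode): p
After 6 (lastChild): th
After 7 (previousSibling): ul
After 8 (firstChild): h2
After 9 (parentNode): ul
After 10 (previousSibling): aside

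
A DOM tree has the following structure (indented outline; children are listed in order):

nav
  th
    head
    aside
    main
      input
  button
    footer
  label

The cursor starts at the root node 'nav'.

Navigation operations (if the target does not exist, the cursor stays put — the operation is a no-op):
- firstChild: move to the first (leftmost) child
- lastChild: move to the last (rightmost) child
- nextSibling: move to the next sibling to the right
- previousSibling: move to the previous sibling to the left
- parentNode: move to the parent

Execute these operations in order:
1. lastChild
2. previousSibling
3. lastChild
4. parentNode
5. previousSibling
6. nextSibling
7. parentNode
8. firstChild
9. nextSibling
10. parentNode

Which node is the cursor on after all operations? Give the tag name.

After 1 (lastChild): label
After 2 (previousSibling): button
After 3 (lastChild): footer
After 4 (parentNode): button
After 5 (previousSibling): th
After 6 (nextSibling): button
After 7 (parentNode): nav
After 8 (firstChild): th
After 9 (nextSibling): button
After 10 (parentNode): nav

Answer: nav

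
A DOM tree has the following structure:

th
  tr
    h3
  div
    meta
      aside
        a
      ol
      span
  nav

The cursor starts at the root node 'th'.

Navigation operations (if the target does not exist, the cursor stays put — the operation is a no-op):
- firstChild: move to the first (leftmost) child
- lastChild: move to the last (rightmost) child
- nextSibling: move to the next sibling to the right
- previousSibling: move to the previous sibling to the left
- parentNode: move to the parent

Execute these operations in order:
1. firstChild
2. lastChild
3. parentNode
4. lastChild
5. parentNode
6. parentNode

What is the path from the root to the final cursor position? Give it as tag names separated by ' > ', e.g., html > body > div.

After 1 (firstChild): tr
After 2 (lastChild): h3
After 3 (parentNode): tr
After 4 (lastChild): h3
After 5 (parentNode): tr
After 6 (parentNode): th

Answer: th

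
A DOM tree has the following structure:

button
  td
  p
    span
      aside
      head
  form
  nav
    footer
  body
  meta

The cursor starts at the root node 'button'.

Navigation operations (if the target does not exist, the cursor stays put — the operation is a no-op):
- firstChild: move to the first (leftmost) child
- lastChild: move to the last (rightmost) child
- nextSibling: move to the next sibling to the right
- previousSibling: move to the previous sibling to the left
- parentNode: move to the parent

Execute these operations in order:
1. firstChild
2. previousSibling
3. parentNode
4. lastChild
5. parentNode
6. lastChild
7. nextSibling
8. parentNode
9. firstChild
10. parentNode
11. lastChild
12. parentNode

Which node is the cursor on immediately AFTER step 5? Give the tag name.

After 1 (firstChild): td
After 2 (previousSibling): td (no-op, stayed)
After 3 (parentNode): button
After 4 (lastChild): meta
After 5 (parentNode): button

Answer: button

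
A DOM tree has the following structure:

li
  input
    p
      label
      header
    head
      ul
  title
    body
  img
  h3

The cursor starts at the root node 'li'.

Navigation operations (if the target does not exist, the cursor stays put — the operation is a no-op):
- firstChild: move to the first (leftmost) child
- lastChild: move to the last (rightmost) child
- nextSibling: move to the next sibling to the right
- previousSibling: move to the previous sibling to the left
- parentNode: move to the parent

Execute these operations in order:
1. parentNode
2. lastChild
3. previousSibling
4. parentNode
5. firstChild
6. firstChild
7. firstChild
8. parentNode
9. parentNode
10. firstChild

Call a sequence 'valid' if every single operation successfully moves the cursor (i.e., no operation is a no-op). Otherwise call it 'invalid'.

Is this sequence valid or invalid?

Answer: invalid

Derivation:
After 1 (parentNode): li (no-op, stayed)
After 2 (lastChild): h3
After 3 (previousSibling): img
After 4 (parentNode): li
After 5 (firstChild): input
After 6 (firstChild): p
After 7 (firstChild): label
After 8 (parentNode): p
After 9 (parentNode): input
After 10 (firstChild): p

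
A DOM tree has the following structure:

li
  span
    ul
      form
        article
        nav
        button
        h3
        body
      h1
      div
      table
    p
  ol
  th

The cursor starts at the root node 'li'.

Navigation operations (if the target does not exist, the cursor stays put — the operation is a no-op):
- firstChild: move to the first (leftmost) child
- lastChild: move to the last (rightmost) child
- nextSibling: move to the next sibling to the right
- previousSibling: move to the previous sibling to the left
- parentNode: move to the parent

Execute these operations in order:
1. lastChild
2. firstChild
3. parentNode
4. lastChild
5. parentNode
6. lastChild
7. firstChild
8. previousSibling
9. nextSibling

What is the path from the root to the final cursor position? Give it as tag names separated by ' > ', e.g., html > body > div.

After 1 (lastChild): th
After 2 (firstChild): th (no-op, stayed)
After 3 (parentNode): li
After 4 (lastChild): th
After 5 (parentNode): li
After 6 (lastChild): th
After 7 (firstChild): th (no-op, stayed)
After 8 (previousSibling): ol
After 9 (nextSibling): th

Answer: li > th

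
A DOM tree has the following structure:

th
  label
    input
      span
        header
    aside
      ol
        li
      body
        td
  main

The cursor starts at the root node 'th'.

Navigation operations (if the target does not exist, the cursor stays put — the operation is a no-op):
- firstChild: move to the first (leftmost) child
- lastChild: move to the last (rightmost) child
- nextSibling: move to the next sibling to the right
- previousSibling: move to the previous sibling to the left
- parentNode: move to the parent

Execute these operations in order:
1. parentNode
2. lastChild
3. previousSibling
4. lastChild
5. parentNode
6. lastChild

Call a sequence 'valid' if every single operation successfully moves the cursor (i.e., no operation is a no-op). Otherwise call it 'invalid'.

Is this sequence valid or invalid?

After 1 (parentNode): th (no-op, stayed)
After 2 (lastChild): main
After 3 (previousSibling): label
After 4 (lastChild): aside
After 5 (parentNode): label
After 6 (lastChild): aside

Answer: invalid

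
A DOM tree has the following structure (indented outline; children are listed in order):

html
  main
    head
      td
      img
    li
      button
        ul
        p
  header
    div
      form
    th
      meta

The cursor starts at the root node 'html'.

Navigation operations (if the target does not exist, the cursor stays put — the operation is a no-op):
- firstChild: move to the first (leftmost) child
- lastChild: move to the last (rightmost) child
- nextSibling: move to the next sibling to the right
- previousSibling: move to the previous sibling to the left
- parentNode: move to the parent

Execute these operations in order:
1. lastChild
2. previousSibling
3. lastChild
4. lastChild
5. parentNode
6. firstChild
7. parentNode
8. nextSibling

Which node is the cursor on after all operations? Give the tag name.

Answer: li

Derivation:
After 1 (lastChild): header
After 2 (previousSibling): main
After 3 (lastChild): li
After 4 (lastChild): button
After 5 (parentNode): li
After 6 (firstChild): button
After 7 (parentNode): li
After 8 (nextSibling): li (no-op, stayed)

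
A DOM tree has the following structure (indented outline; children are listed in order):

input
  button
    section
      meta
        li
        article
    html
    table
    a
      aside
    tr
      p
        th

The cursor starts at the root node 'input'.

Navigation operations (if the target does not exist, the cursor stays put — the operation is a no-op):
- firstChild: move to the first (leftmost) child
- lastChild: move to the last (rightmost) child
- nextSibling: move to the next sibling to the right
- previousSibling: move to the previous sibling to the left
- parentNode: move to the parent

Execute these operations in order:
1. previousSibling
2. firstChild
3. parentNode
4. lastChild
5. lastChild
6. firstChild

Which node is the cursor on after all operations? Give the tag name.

Answer: p

Derivation:
After 1 (previousSibling): input (no-op, stayed)
After 2 (firstChild): button
After 3 (parentNode): input
After 4 (lastChild): button
After 5 (lastChild): tr
After 6 (firstChild): p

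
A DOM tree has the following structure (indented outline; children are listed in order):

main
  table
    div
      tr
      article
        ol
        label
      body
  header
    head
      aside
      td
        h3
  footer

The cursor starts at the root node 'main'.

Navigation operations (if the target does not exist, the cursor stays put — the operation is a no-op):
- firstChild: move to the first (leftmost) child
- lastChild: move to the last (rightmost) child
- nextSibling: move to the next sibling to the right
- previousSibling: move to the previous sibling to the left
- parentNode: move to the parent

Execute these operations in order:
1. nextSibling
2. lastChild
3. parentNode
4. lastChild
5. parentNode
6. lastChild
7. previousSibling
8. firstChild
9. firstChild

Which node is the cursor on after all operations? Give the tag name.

Answer: aside

Derivation:
After 1 (nextSibling): main (no-op, stayed)
After 2 (lastChild): footer
After 3 (parentNode): main
After 4 (lastChild): footer
After 5 (parentNode): main
After 6 (lastChild): footer
After 7 (previousSibling): header
After 8 (firstChild): head
After 9 (firstChild): aside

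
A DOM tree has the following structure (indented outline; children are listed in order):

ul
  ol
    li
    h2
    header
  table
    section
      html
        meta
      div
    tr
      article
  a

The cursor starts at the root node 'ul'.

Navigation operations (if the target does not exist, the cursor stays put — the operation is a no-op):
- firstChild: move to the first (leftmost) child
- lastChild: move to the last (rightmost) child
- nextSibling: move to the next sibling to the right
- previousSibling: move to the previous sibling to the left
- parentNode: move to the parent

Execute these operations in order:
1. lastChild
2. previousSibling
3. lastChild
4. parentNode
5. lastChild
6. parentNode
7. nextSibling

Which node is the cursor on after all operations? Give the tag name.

After 1 (lastChild): a
After 2 (previousSibling): table
After 3 (lastChild): tr
After 4 (parentNode): table
After 5 (lastChild): tr
After 6 (parentNode): table
After 7 (nextSibling): a

Answer: a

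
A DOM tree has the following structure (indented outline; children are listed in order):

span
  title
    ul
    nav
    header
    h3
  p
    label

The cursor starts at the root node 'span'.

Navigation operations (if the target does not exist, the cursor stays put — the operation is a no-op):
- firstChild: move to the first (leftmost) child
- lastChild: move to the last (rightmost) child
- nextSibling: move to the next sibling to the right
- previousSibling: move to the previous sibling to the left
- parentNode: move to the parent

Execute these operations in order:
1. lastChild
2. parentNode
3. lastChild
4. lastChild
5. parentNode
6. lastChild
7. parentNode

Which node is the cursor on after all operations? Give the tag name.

Answer: p

Derivation:
After 1 (lastChild): p
After 2 (parentNode): span
After 3 (lastChild): p
After 4 (lastChild): label
After 5 (parentNode): p
After 6 (lastChild): label
After 7 (parentNode): p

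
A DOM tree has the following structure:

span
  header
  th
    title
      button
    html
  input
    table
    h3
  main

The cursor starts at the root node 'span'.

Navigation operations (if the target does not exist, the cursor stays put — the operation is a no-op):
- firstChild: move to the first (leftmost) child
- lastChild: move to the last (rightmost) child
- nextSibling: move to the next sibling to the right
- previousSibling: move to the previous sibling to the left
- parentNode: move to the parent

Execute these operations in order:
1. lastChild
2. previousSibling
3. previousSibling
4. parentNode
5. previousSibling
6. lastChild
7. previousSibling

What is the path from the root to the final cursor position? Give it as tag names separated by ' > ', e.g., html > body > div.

Answer: span > input

Derivation:
After 1 (lastChild): main
After 2 (previousSibling): input
After 3 (previousSibling): th
After 4 (parentNode): span
After 5 (previousSibling): span (no-op, stayed)
After 6 (lastChild): main
After 7 (previousSibling): input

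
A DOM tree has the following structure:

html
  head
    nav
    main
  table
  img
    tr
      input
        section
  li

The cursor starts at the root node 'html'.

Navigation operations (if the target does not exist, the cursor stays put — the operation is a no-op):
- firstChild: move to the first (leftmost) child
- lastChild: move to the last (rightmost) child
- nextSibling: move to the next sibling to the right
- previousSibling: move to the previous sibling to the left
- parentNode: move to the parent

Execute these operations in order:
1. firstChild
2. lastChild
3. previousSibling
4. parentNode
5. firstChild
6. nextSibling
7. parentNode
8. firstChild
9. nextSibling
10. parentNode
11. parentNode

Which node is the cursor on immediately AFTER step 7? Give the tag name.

After 1 (firstChild): head
After 2 (lastChild): main
After 3 (previousSibling): nav
After 4 (parentNode): head
After 5 (firstChild): nav
After 6 (nextSibling): main
After 7 (parentNode): head

Answer: head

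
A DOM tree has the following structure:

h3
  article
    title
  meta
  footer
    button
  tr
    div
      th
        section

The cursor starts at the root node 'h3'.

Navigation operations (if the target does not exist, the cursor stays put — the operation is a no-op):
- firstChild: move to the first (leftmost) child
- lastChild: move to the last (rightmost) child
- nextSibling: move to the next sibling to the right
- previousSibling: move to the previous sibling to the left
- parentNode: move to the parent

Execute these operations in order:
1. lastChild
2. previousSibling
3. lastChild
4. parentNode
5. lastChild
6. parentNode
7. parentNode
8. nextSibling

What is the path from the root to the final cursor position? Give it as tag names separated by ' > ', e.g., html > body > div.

After 1 (lastChild): tr
After 2 (previousSibling): footer
After 3 (lastChild): button
After 4 (parentNode): footer
After 5 (lastChild): button
After 6 (parentNode): footer
After 7 (parentNode): h3
After 8 (nextSibling): h3 (no-op, stayed)

Answer: h3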